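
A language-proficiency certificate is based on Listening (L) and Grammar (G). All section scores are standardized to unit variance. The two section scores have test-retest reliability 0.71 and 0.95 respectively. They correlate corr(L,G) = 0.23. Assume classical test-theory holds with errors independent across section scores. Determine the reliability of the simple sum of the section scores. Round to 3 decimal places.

0.862

Var(L+G) = 2 + 2·[0.23] = 2 + 0.46 = 2.46.
Because errors are independent across components, Cov(Tᵢ,Tⱼ) = Cov(Xᵢ,Xⱼ); the off-diagonal part of the true-score variance is the same as above.
True-score variance = [0.71 + 0.95] + 0.46 = 1.66 + 0.46 = 2.12.
Reliability = 2.12 / 2.46 = 0.862.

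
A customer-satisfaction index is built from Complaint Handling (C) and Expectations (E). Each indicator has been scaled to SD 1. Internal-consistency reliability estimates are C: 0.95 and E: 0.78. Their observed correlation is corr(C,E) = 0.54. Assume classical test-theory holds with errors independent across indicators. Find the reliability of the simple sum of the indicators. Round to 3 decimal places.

0.912

Var(C+E) = 2 + 2·[0.54] = 2 + 1.08 = 3.08.
Because errors are independent across components, Cov(Tᵢ,Tⱼ) = Cov(Xᵢ,Xⱼ); the off-diagonal part of the true-score variance is the same as above.
True-score variance = [0.95 + 0.78] + 1.08 = 1.73 + 1.08 = 2.81.
Reliability = 2.81 / 3.08 = 0.912.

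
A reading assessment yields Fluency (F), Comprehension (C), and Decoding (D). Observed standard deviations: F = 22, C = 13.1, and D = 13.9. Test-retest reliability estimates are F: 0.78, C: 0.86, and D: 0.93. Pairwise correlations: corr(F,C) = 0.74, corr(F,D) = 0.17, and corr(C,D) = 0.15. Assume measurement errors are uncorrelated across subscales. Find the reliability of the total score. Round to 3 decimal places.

Var(F+C+D) = 22² + 13.1² + 13.9² + 2·[22·13.1·0.74 + 22·13.9·0.17 + 13.1·13.9·0.15] = 848.82 + 585.135 = 1433.95.
Under uncorrelated errors the observed covariances equal the true-score covariances, so only the own-variance terms attenuate.
True-score variance = [22²·0.78 + 13.1²·0.86 + 13.9²·0.93] + 585.135 = 704.79 + 585.135 = 1289.92.
Reliability = 1289.92 / 1433.95 = 0.900.

0.900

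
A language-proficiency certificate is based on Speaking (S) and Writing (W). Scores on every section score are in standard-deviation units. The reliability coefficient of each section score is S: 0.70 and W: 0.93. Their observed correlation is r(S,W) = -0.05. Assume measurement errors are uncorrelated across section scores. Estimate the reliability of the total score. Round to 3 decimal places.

0.805

Var(S+W) = 2 + 2·[(-0.05)] = 2 − 0.1 = 1.9.
Because errors are independent across components, Cov(Tᵢ,Tⱼ) = Cov(Xᵢ,Xⱼ); the off-diagonal part of the true-score variance is the same as above.
True-score variance = [0.70 + 0.93] − 0.1 = 1.63 − 0.1 = 1.53.
Reliability = 1.53 / 1.9 = 0.805.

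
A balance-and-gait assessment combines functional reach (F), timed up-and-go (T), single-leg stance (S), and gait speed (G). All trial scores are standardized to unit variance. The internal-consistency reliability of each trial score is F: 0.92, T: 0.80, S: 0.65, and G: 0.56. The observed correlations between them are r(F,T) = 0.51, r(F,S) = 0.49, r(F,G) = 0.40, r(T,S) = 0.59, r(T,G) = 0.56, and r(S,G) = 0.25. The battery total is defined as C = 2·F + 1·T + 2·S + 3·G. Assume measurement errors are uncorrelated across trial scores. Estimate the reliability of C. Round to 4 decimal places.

0.8431

Var(C) = 2² + 1 + 2² + 3² + 2·[2·0.51 + 4·0.49 + 6·0.40 + 2·0.59 + 3·0.56 + 6·0.25] = 18 + 19.48 = 37.48.
With uncorrelated errors the cross-covariances are all true-score covariance, so they carry over unchanged; only the diagonal terms shrink to ρᵢσᵢ².
True-score variance = [2²·0.92 + 0.80 + 2²·0.65 + 3²·0.56] + 19.48 = 12.12 + 19.48 = 31.6.
Reliability = 31.6 / 37.48 = 0.8431.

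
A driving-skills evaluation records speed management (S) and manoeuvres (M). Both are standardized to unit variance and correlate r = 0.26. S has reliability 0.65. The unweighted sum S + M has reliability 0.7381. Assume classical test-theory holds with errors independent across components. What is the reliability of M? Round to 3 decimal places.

0.690

Var(S+M) = 2 + 2·0.26 = 2.520.
True-score variance = ρ_S + ρ_M + 2·0.26, so 0.7381 = (0.65 + ρ_M + 0.52) / 2.520.
ρ_M = 0.7381·2.520 − 0.65 − 0.52 = 0.690.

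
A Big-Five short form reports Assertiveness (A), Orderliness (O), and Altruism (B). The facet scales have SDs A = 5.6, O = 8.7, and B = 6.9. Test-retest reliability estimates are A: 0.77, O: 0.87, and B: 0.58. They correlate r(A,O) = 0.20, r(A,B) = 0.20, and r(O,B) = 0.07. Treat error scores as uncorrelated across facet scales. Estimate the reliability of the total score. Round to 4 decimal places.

Var(A+O+B) = 5.6² + 8.7² + 6.9² + 2·[5.6·8.7·0.20 + 5.6·6.9·0.20 + 8.7·6.9·0.07] = 154.66 + 43.3482 = 198.008.
Under uncorrelated errors the observed covariances equal the true-score covariances, so only the own-variance terms attenuate.
True-score variance = [5.6²·0.77 + 8.7²·0.87 + 6.9²·0.58] + 43.3482 = 117.611 + 43.3482 = 160.959.
Reliability = 160.959 / 198.008 = 0.8129.

0.8129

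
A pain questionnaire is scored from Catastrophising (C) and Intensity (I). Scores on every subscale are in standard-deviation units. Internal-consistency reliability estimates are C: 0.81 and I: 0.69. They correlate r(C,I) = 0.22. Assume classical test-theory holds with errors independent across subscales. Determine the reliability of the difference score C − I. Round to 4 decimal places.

0.6795

Var(C−I) = 1 + 1 − 2·0.22 = 2 − 0.44 = 1.56.
Under uncorrelated errors the observed covariances equal the true-score covariances, so only the own-variance terms attenuate.
True-score variance = [0.81 + 0.69] − 0.44 = 1.5 − 0.44 = 1.06.
Reliability = 1.06 / 1.56 = 0.6795.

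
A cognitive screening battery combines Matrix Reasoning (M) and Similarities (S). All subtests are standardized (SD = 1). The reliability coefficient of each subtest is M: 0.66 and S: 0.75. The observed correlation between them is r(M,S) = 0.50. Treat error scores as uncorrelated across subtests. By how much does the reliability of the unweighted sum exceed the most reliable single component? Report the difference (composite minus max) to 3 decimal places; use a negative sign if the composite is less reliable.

0.053

Var(sum) = 2 + 1 = 3; true-score variance = 1.41 + 1 = 2.41; composite reliability = 0.8033.
Max component reliability = 0.7500.
Difference = 0.8033 − 0.7500 = 0.053.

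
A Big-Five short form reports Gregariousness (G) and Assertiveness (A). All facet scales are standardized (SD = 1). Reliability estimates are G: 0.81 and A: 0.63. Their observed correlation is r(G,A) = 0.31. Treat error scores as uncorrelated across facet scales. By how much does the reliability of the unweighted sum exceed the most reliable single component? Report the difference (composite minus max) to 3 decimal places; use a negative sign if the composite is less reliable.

-0.024

Var(sum) = 2 + 0.62 = 2.62; true-score variance = 1.44 + 0.62 = 2.06; composite reliability = 0.7863.
Max component reliability = 0.8100.
Difference = 0.7863 − 0.8100 = -0.024.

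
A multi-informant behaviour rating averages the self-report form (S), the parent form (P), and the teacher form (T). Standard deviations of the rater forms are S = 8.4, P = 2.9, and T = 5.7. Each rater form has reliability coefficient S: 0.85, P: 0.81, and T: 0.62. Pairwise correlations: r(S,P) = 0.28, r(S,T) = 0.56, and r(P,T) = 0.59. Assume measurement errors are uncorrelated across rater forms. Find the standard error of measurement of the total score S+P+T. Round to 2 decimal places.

4.95

Var(total) = 111.46 + 86.7726 = 198.233.
True-score variance = 86.9319 + 86.7726 = 173.704, so reliability = 0.8763.
Error variance = 198.233 − 173.704 = 24.5281; SEM = √24.5281 = 4.95.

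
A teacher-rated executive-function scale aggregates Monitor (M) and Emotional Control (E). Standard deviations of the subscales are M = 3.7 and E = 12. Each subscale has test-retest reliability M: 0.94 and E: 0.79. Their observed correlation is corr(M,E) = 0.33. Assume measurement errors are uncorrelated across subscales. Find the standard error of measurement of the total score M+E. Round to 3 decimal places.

5.573

Var(total) = 157.69 + 29.304 = 186.994.
True-score variance = 126.629 + 29.304 = 155.933, so reliability = 0.8339.
Error variance = 186.994 − 155.933 = 31.0614; SEM = √31.0614 = 5.573.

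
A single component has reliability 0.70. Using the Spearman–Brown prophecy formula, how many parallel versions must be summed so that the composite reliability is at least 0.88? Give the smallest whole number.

k ≥ ρ*(1−ρ₁)/(ρ₁(1−ρ*)) = 0.88·0.30 / (0.70·0.12) = 3.143.
Smallest integer k = 4.

4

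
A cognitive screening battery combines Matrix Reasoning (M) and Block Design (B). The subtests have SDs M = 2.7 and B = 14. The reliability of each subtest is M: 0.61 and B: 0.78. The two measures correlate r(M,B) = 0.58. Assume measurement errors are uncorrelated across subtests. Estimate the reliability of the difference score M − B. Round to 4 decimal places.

Var(M−B) = 2.7² + 14² − 2·2.7·14·0.58 = 203.29 − 43.848 = 159.442.
Because errors are independent across components, Cov(Tᵢ,Tⱼ) = Cov(Xᵢ,Xⱼ); the off-diagonal part of the true-score variance is the same as above.
True-score variance = [2.7²·0.61 + 14²·0.78] − 43.848 = 157.327 − 43.848 = 113.479.
Reliability = 113.479 / 159.442 = 0.7117.

0.7117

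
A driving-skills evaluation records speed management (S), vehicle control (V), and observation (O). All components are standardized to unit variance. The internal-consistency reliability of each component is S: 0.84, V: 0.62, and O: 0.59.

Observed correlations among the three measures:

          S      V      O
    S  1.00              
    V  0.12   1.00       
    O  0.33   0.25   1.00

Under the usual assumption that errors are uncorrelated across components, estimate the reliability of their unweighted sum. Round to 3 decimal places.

Var(S+V+O) = 3 + 2·[0.12 + 0.33 + 0.25] = 3 + 1.4 = 4.4.
With uncorrelated errors the cross-covariances are all true-score covariance, so they carry over unchanged; only the diagonal terms shrink to ρᵢσᵢ².
True-score variance = [0.84 + 0.62 + 0.59] + 1.4 = 2.05 + 1.4 = 3.45.
Reliability = 3.45 / 4.4 = 0.784.

0.784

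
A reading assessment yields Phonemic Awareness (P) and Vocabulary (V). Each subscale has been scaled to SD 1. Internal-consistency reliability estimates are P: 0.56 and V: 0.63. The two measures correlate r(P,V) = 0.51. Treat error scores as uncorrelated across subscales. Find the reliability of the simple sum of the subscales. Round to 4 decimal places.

Var(P+V) = 2 + 2·[0.51] = 2 + 1.02 = 3.02.
With uncorrelated errors the cross-covariances are all true-score covariance, so they carry over unchanged; only the diagonal terms shrink to ρᵢσᵢ².
True-score variance = [0.56 + 0.63] + 1.02 = 1.19 + 1.02 = 2.21.
Reliability = 2.21 / 3.02 = 0.7318.

0.7318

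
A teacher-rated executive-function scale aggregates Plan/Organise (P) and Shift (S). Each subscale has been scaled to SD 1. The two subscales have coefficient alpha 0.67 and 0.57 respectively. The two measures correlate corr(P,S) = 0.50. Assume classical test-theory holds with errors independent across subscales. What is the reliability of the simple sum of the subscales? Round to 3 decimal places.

0.747

Var(P+S) = 2 + 2·[0.50] = 2 + 1 = 3.
Because errors are independent across components, Cov(Tᵢ,Tⱼ) = Cov(Xᵢ,Xⱼ); the off-diagonal part of the true-score variance is the same as above.
True-score variance = [0.67 + 0.57] + 1 = 1.24 + 1 = 2.24.
Reliability = 2.24 / 3 = 0.747.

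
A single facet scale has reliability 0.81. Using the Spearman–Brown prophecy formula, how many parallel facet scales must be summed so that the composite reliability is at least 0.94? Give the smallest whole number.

4

k ≥ ρ*(1−ρ₁)/(ρ₁(1−ρ*)) = 0.94·0.19 / (0.81·0.06) = 3.675.
Smallest integer k = 4.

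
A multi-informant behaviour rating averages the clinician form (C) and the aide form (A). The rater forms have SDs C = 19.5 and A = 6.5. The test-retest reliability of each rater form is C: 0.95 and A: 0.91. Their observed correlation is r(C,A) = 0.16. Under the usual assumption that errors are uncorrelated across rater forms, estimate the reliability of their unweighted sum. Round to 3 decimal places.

Var(C+A) = 19.5² + 6.5² + 2·[19.5·6.5·0.16] = 422.5 + 40.56 = 463.06.
Under uncorrelated errors the observed covariances equal the true-score covariances, so only the own-variance terms attenuate.
True-score variance = [19.5²·0.95 + 6.5²·0.91] + 40.56 = 399.685 + 40.56 = 440.245.
Reliability = 440.245 / 463.06 = 0.951.

0.951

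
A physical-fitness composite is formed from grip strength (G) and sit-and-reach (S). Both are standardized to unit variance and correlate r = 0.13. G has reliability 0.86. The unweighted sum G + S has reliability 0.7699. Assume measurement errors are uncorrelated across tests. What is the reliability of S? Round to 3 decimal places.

Var(G+S) = 2 + 2·0.13 = 2.260.
True-score variance = ρ_G + ρ_S + 2·0.13, so 0.7699 = (0.86 + ρ_S + 0.26) / 2.260.
ρ_S = 0.7699·2.260 − 0.86 − 0.26 = 0.620.

0.620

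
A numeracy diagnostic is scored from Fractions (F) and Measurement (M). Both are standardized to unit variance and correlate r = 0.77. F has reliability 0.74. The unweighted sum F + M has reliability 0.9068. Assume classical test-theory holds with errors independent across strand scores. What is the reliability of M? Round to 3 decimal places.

0.930

Var(F+M) = 2 + 2·0.77 = 3.540.
True-score variance = ρ_F + ρ_M + 2·0.77, so 0.9068 = (0.74 + ρ_M + 1.54) / 3.540.
ρ_M = 0.9068·3.540 − 0.74 − 1.54 = 0.930.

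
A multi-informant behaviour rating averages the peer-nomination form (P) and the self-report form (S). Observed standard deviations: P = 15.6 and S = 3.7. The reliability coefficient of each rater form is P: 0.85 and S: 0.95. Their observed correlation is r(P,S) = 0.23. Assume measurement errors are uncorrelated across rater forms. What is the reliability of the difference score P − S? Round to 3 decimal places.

Var(P−S) = 15.6² + 3.7² − 2·15.6·3.7·0.23 = 257.05 − 26.5512 = 230.499.
Because errors are independent across components, Cov(Tᵢ,Tⱼ) = Cov(Xᵢ,Xⱼ); the off-diagonal part of the true-score variance is the same as above.
True-score variance = [15.6²·0.85 + 3.7²·0.95] − 26.5512 = 219.862 − 26.5512 = 193.31.
Reliability = 193.31 / 230.499 = 0.839.

0.839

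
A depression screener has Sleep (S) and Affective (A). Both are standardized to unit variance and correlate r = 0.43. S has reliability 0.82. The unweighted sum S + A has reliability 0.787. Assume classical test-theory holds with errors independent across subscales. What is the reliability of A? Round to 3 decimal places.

Var(S+A) = 2 + 2·0.43 = 2.860.
True-score variance = ρ_S + ρ_A + 2·0.43, so 0.787 = (0.82 + ρ_A + 0.86) / 2.860.
ρ_A = 0.787·2.860 − 0.82 − 0.86 = 0.571.

0.571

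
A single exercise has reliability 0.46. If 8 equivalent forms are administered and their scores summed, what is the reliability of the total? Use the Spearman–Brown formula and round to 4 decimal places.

ρ_k = kρ / (1 + (k−1)ρ) = 8·0.46 / (1 + 7·0.46) = 3.680 / 4.220 = 0.8720.

0.8720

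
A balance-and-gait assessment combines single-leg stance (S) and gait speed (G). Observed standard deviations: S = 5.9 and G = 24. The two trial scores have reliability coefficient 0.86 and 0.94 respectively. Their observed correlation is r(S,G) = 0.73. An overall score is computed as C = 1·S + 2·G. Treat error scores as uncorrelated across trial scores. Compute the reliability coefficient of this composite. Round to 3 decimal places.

Var(C) = 5.9² + 2²·24² + 2·[2·5.9·24·0.73] = 2338.81 + 413.472 = 2752.28.
Because errors are independent across components, Cov(Tᵢ,Tⱼ) = Cov(Xᵢ,Xⱼ); the off-diagonal part of the true-score variance is the same as above.
True-score variance = [5.9²·0.86 + 2²·24²·0.94] + 413.472 = 2195.7 + 413.472 = 2609.17.
Reliability = 2609.17 / 2752.28 = 0.948.

0.948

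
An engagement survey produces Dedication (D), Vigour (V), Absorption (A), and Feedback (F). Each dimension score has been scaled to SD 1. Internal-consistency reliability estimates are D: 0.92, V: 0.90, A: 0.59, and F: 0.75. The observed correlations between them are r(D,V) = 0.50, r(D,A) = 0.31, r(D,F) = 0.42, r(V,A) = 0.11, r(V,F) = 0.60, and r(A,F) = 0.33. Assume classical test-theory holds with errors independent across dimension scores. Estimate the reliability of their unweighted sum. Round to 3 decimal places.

0.902

Var(D+V+A+F) = 4 + 2·[0.50 + 0.31 + 0.42 + 0.11 + 0.60 + 0.33] = 4 + 4.54 = 8.54.
With uncorrelated errors the cross-covariances are all true-score covariance, so they carry over unchanged; only the diagonal terms shrink to ρᵢσᵢ².
True-score variance = [0.92 + 0.90 + 0.59 + 0.75] + 4.54 = 3.16 + 4.54 = 7.7.
Reliability = 7.7 / 8.54 = 0.902.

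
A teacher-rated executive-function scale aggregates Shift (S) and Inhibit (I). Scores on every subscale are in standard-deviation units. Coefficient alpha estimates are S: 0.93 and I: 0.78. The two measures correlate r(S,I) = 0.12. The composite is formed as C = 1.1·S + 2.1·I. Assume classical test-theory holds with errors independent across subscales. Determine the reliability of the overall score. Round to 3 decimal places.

Var(C) = 1.1² + 2.1² + 2·[2.31·0.12] = 5.62 + 0.5544 = 6.1744.
Under uncorrelated errors the observed covariances equal the true-score covariances, so only the own-variance terms attenuate.
True-score variance = [1.1²·0.93 + 2.1²·0.78] + 0.5544 = 4.5651 + 0.5544 = 5.1195.
Reliability = 5.1195 / 6.1744 = 0.829.

0.829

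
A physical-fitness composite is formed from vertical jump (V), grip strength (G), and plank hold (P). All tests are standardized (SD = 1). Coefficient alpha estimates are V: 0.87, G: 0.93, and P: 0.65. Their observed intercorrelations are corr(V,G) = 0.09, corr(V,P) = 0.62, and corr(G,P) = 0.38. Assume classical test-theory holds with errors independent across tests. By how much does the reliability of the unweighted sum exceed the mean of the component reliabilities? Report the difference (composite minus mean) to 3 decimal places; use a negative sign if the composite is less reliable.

Var(sum) = 3 + 2.18 = 5.18; true-score variance = 2.45 + 2.18 = 4.63; composite reliability = 0.8938.
Mean component reliability = 0.8167.
Difference = 0.8938 − 0.8167 = 0.077.

0.077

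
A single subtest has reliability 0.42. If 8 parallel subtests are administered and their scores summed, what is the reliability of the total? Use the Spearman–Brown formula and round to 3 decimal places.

ρ_k = kρ / (1 + (k−1)ρ) = 8·0.42 / (1 + 7·0.42) = 3.360 / 3.940 = 0.853.

0.853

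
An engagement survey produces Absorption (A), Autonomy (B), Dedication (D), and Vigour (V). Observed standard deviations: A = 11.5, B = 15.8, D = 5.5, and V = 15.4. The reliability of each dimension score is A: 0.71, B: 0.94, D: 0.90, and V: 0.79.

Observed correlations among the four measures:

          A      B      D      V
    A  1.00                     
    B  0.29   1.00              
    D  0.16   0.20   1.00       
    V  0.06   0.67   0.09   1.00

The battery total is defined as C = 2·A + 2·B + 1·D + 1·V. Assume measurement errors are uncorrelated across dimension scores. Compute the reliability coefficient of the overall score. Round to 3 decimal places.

0.912

Var(C) = 2²·11.5² + 2²·15.8² + 5.5² + 15.4² + 2·[4·11.5·15.8·0.29 + 2·11.5·5.5·0.16 + 2·11.5·15.4·0.06 + 2·15.8·5.5·0.20 + 2·15.8·15.4·0.67 + 5.5·15.4·0.09] = 1794.97 + 1241.39 = 3036.36.
With uncorrelated errors the cross-covariances are all true-score covariance, so they carry over unchanged; only the diagonal terms shrink to ρᵢσᵢ².
True-score variance = [2²·11.5²·0.71 + 2²·15.8²·0.94 + 5.5²·0.90 + 15.4²·0.79] + 1241.39 = 1528.82 + 1241.39 = 2770.21.
Reliability = 2770.21 / 3036.36 = 0.912.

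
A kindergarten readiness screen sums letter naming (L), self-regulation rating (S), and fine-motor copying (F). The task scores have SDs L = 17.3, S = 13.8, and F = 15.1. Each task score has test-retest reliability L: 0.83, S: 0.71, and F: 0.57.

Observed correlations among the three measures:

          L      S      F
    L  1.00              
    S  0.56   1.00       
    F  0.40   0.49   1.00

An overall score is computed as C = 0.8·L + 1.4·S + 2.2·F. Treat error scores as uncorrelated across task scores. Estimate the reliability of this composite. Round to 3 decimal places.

Var(C) = 0.8²·17.3² + 1.4²·13.8² + 2.2²·15.1² + 2·[1.12·17.3·13.8·0.56 + 1.76·17.3·15.1·0.40 + 3.08·13.8·15.1·0.49] = 1668.38 + 1296.26 = 2964.64.
Because errors are independent across components, Cov(Tᵢ,Tⱼ) = Cov(Xᵢ,Xⱼ); the off-diagonal part of the true-score variance is the same as above.
True-score variance = [0.8²·17.3²·0.83 + 1.4²·13.8²·0.71 + 2.2²·15.1²·0.57] + 1296.26 = 1053.03 + 1296.26 = 2349.29.
Reliability = 2349.29 / 2964.64 = 0.792.

0.792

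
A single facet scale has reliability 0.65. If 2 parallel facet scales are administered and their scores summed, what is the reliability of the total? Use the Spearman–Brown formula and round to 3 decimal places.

0.788

ρ_k = kρ / (1 + (k−1)ρ) = 2·0.65 / (1 + 1·0.65) = 1.300 / 1.650 = 0.788.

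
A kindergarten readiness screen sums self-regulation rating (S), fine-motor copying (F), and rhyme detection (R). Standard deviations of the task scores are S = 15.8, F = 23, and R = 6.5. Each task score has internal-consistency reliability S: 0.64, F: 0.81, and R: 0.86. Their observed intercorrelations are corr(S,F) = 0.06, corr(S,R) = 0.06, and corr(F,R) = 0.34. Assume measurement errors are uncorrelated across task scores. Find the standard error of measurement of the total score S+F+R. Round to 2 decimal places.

Var(total) = 820.89 + 157.592 = 978.482.
True-score variance = 624.595 + 157.592 = 782.187, so reliability = 0.7994.
Error variance = 978.482 − 782.187 = 196.295; SEM = √196.295 = 14.01.

14.01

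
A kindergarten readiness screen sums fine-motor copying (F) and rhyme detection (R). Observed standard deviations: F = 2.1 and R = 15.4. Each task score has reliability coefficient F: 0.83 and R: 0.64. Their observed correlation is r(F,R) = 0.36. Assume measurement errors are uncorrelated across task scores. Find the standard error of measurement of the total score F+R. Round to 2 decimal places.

Var(total) = 241.57 + 23.2848 = 264.855.
True-score variance = 155.443 + 23.2848 = 178.728, so reliability = 0.6748.
Error variance = 264.855 − 178.728 = 86.1273; SEM = √86.1273 = 9.28.

9.28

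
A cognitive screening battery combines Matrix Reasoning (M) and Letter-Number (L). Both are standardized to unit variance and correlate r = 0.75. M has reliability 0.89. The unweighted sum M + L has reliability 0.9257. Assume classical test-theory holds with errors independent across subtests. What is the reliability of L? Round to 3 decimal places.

0.850

Var(M+L) = 2 + 2·0.75 = 3.500.
True-score variance = ρ_M + ρ_L + 2·0.75, so 0.9257 = (0.89 + ρ_L + 1.50) / 3.500.
ρ_L = 0.9257·3.500 − 0.89 − 1.50 = 0.850.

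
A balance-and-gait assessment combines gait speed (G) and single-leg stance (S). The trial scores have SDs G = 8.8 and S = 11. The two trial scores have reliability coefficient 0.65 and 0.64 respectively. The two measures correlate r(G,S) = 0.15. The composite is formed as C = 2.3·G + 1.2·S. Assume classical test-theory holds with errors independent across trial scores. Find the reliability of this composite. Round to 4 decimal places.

Var(C) = 2.3²·8.8² + 1.2²·11² + 2·[2.76·8.8·11·0.15] = 583.898 + 80.1504 = 664.048.
With uncorrelated errors the cross-covariances are all true-score covariance, so they carry over unchanged; only the diagonal terms shrink to ρᵢσᵢ².
True-score variance = [2.3²·8.8²·0.65 + 1.2²·11²·0.64] + 80.1504 = 377.791 + 80.1504 = 457.941.
Reliability = 457.941 / 664.048 = 0.6896.

0.6896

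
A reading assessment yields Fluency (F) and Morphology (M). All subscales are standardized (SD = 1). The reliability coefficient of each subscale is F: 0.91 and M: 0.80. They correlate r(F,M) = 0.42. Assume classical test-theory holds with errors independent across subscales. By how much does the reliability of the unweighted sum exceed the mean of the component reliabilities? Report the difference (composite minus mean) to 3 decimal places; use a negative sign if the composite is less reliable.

Var(sum) = 2 + 0.84 = 2.84; true-score variance = 1.71 + 0.84 = 2.55; composite reliability = 0.8979.
Mean component reliability = 0.8550.
Difference = 0.8979 − 0.8550 = 0.043.

0.043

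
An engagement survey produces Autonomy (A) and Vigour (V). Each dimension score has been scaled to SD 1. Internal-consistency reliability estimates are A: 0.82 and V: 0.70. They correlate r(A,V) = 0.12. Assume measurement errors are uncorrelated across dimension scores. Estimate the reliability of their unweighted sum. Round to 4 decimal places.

Var(A+V) = 2 + 2·[0.12] = 2 + 0.24 = 2.24.
Because errors are independent across components, Cov(Tᵢ,Tⱼ) = Cov(Xᵢ,Xⱼ); the off-diagonal part of the true-score variance is the same as above.
True-score variance = [0.82 + 0.70] + 0.24 = 1.52 + 0.24 = 1.76.
Reliability = 1.76 / 2.24 = 0.7857.

0.7857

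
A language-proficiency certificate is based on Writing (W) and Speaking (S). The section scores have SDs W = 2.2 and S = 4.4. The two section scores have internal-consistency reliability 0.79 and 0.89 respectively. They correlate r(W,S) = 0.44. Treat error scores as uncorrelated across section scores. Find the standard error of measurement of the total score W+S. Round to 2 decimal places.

Var(total) = 24.2 + 8.5184 = 32.7184.
True-score variance = 21.054 + 8.5184 = 29.5724, so reliability = 0.9038.
Error variance = 32.7184 − 29.5724 = 3.146; SEM = √3.146 = 1.77.

1.77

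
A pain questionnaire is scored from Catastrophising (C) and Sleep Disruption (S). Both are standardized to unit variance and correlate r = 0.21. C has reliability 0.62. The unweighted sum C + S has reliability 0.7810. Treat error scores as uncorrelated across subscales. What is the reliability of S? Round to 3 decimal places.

0.850

Var(C+S) = 2 + 2·0.21 = 2.420.
True-score variance = ρ_C + ρ_S + 2·0.21, so 0.7810 = (0.62 + ρ_S + 0.42) / 2.420.
ρ_S = 0.7810·2.420 − 0.62 − 0.42 = 0.850.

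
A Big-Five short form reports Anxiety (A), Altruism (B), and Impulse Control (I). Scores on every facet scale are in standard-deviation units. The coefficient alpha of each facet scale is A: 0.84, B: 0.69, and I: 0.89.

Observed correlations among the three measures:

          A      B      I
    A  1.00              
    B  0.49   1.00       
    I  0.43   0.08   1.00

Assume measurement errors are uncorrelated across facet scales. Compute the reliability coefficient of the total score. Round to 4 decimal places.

Var(A+B+I) = 3 + 2·[0.49 + 0.43 + 0.08] = 3 + 2 = 5.
Under uncorrelated errors the observed covariances equal the true-score covariances, so only the own-variance terms attenuate.
True-score variance = [0.84 + 0.69 + 0.89] + 2 = 2.42 + 2 = 4.42.
Reliability = 4.42 / 5 = 0.8840.

0.8840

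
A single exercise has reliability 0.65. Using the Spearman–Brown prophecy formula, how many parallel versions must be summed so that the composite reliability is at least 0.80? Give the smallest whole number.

k ≥ ρ*(1−ρ₁)/(ρ₁(1−ρ*)) = 0.80·0.35 / (0.65·0.20) = 2.154.
Smallest integer k = 3.

3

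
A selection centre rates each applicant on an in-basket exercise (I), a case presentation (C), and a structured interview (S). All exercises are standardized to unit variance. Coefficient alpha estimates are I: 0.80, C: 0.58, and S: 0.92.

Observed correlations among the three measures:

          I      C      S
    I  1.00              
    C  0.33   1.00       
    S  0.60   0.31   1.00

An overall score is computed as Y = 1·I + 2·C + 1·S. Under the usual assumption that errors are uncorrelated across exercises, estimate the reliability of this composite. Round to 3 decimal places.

0.799

Var(Y) = 1 + 2² + 1 + 2·[2·0.33 + 0.60 + 2·0.31] = 6 + 3.76 = 9.76.
Because errors are independent across components, Cov(Tᵢ,Tⱼ) = Cov(Xᵢ,Xⱼ); the off-diagonal part of the true-score variance is the same as above.
True-score variance = [0.80 + 2²·0.58 + 0.92] + 3.76 = 4.04 + 3.76 = 7.8.
Reliability = 7.8 / 9.76 = 0.799.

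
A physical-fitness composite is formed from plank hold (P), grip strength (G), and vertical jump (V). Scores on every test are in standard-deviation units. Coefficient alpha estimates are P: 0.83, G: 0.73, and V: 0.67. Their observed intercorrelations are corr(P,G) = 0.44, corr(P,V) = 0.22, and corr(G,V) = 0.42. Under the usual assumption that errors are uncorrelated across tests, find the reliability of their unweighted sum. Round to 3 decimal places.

Var(P+G+V) = 3 + 2·[0.44 + 0.22 + 0.42] = 3 + 2.16 = 5.16.
With uncorrelated errors the cross-covariances are all true-score covariance, so they carry over unchanged; only the diagonal terms shrink to ρᵢσᵢ².
True-score variance = [0.83 + 0.73 + 0.67] + 2.16 = 2.23 + 2.16 = 4.39.
Reliability = 4.39 / 5.16 = 0.851.

0.851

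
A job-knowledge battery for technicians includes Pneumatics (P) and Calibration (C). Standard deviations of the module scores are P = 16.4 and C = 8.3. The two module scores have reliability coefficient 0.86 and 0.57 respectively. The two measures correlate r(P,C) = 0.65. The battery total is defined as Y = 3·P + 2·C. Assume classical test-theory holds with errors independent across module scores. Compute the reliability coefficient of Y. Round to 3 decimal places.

Var(Y) = 3²·16.4² + 2²·8.3² + 2·[6·16.4·8.3·0.65] = 2696.2 + 1061.74 = 3757.94.
Because errors are independent across components, Cov(Tᵢ,Tⱼ) = Cov(Xᵢ,Xⱼ); the off-diagonal part of the true-score variance is the same as above.
True-score variance = [3²·16.4²·0.86 + 2²·8.3²·0.57] + 1061.74 = 2238.82 + 1061.74 = 3300.56.
Reliability = 3300.56 / 3757.94 = 0.878.

0.878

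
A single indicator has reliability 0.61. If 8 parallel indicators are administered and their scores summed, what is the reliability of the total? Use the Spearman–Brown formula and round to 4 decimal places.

0.9260

ρ_k = kρ / (1 + (k−1)ρ) = 8·0.61 / (1 + 7·0.61) = 4.880 / 5.270 = 0.9260.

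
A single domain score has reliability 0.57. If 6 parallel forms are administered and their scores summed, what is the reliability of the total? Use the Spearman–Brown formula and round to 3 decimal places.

0.888

ρ_k = kρ / (1 + (k−1)ρ) = 6·0.57 / (1 + 5·0.57) = 3.420 / 3.850 = 0.888.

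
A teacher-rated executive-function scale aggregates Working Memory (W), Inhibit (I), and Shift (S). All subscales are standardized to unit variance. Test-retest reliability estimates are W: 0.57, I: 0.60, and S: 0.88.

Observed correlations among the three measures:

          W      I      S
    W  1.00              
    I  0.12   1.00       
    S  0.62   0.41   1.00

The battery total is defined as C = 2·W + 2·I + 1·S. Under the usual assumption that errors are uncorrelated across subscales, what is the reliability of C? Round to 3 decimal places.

0.756

Var(C) = 2² + 2² + 1 + 2·[4·0.12 + 2·0.62 + 2·0.41] = 9 + 5.08 = 14.08.
Under uncorrelated errors the observed covariances equal the true-score covariances, so only the own-variance terms attenuate.
True-score variance = [2²·0.57 + 2²·0.60 + 0.88] + 5.08 = 5.56 + 5.08 = 10.64.
Reliability = 10.64 / 14.08 = 0.756.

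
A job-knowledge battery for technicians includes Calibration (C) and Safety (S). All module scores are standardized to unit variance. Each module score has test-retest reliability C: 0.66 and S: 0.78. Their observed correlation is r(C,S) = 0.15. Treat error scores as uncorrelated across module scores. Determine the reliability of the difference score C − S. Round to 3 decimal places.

0.671

Var(C−S) = 1 + 1 − 2·0.15 = 2 − 0.3 = 1.7.
Under uncorrelated errors the observed covariances equal the true-score covariances, so only the own-variance terms attenuate.
True-score variance = [0.66 + 0.78] − 0.3 = 1.44 − 0.3 = 1.14.
Reliability = 1.14 / 1.7 = 0.671.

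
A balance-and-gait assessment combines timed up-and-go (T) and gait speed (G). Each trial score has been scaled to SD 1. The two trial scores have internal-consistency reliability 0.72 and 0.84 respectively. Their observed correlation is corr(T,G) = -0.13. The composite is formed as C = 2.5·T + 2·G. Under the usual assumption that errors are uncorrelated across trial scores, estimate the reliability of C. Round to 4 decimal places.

Var(C) = 2.5² + 2² + 2·[5·(-0.13)] = 10.25 − 1.3 = 8.95.
Under uncorrelated errors the observed covariances equal the true-score covariances, so only the own-variance terms attenuate.
True-score variance = [2.5²·0.72 + 2²·0.84] − 1.3 = 7.86 − 1.3 = 6.56.
Reliability = 6.56 / 8.95 = 0.7330.

0.7330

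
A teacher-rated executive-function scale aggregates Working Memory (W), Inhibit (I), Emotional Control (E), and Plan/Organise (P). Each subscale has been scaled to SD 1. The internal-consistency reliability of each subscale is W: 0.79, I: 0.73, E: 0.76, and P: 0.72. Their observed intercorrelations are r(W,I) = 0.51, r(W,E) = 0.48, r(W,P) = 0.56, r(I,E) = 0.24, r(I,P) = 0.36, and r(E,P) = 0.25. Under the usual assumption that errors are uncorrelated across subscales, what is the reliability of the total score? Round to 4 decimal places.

Var(W+I+E+P) = 4 + 2·[0.51 + 0.48 + 0.56 + 0.24 + 0.36 + 0.25] = 4 + 4.8 = 8.8.
Because errors are independent across components, Cov(Tᵢ,Tⱼ) = Cov(Xᵢ,Xⱼ); the off-diagonal part of the true-score variance is the same as above.
True-score variance = [0.79 + 0.73 + 0.76 + 0.72] + 4.8 = 3 + 4.8 = 7.8.
Reliability = 7.8 / 8.8 = 0.8864.

0.8864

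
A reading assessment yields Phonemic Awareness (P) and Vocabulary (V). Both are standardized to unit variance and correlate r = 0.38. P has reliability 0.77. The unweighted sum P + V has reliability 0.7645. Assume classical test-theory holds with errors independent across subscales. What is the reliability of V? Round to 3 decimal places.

Var(P+V) = 2 + 2·0.38 = 2.760.
True-score variance = ρ_P + ρ_V + 2·0.38, so 0.7645 = (0.77 + ρ_V + 0.76) / 2.760.
ρ_V = 0.7645·2.760 − 0.77 − 0.76 = 0.580.

0.580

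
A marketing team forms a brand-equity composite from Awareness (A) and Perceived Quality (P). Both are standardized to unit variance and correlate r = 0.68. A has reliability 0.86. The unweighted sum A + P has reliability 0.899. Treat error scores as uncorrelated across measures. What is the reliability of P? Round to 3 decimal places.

Var(A+P) = 2 + 2·0.68 = 3.360.
True-score variance = ρ_A + ρ_P + 2·0.68, so 0.899 = (0.86 + ρ_P + 1.36) / 3.360.
ρ_P = 0.899·3.360 − 0.86 − 1.36 = 0.801.

0.801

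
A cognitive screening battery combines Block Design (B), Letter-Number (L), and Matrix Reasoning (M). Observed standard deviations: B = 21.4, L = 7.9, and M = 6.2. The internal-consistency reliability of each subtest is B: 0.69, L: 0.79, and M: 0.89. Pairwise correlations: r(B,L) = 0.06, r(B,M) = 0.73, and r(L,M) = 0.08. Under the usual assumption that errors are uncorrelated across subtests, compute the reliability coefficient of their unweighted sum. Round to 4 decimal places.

Var(B+L+M) = 21.4² + 7.9² + 6.2² + 2·[21.4·7.9·0.06 + 21.4·6.2·0.73 + 7.9·6.2·0.08] = 558.81 + 221.837 = 780.647.
Because errors are independent across components, Cov(Tᵢ,Tⱼ) = Cov(Xᵢ,Xⱼ); the off-diagonal part of the true-score variance is the same as above.
True-score variance = [21.4²·0.69 + 7.9²·0.79 + 6.2²·0.89] + 221.837 = 399.508 + 221.837 = 621.345.
Reliability = 621.345 / 780.647 = 0.7959.

0.7959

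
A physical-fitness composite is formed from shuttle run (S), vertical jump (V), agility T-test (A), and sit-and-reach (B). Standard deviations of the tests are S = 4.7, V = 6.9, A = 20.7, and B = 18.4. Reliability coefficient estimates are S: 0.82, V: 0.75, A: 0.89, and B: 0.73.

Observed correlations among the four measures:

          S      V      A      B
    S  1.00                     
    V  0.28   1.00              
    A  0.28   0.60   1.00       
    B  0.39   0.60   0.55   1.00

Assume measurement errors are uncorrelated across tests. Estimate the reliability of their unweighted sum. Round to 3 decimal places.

0.910

Var(S+V+A+B) = 4.7² + 6.9² + 20.7² + 18.4² + 2·[4.7·6.9·0.28 + 4.7·20.7·0.28 + 4.7·18.4·0.39 + 6.9·20.7·0.60 + 6.9·18.4·0.60 + 20.7·18.4·0.55] = 836.75 + 882.814 = 1719.56.
Under uncorrelated errors the observed covariances equal the true-score covariances, so only the own-variance terms attenuate.
True-score variance = [4.7²·0.82 + 6.9²·0.75 + 20.7²·0.89 + 18.4²·0.73] + 882.814 = 682.326 + 882.814 = 1565.14.
Reliability = 1565.14 / 1719.56 = 0.910.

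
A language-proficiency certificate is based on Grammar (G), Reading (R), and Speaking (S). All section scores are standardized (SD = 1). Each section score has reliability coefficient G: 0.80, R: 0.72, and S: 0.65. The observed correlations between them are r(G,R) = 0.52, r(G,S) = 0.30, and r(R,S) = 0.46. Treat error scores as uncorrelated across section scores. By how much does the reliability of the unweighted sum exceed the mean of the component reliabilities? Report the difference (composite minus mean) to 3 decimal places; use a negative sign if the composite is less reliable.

0.127

Var(sum) = 3 + 2.56 = 5.56; true-score variance = 2.17 + 2.56 = 4.73; composite reliability = 0.8507.
Mean component reliability = 0.7233.
Difference = 0.8507 − 0.7233 = 0.127.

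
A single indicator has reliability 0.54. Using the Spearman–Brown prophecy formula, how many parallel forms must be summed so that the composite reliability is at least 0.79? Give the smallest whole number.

k ≥ ρ*(1−ρ₁)/(ρ₁(1−ρ*)) = 0.79·0.46 / (0.54·0.21) = 3.205.
Smallest integer k = 4.

4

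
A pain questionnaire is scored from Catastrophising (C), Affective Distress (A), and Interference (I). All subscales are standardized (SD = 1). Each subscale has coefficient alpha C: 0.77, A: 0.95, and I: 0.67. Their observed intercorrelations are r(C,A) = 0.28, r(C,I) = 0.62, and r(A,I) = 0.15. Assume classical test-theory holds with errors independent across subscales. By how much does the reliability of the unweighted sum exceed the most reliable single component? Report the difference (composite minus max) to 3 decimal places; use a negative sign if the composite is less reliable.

-0.070

Var(sum) = 3 + 2.1 = 5.1; true-score variance = 2.39 + 2.1 = 4.49; composite reliability = 0.8804.
Max component reliability = 0.9500.
Difference = 0.8804 − 0.9500 = -0.070.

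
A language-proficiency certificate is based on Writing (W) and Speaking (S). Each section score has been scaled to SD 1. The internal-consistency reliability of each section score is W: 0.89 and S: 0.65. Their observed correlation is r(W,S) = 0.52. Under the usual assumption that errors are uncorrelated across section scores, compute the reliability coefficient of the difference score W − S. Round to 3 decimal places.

0.521

Var(W−S) = 1 + 1 − 2·0.52 = 2 − 1.04 = 0.96.
Because errors are independent across components, Cov(Tᵢ,Tⱼ) = Cov(Xᵢ,Xⱼ); the off-diagonal part of the true-score variance is the same as above.
True-score variance = [0.89 + 0.65] − 1.04 = 1.54 − 1.04 = 0.5.
Reliability = 0.5 / 0.96 = 0.521.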